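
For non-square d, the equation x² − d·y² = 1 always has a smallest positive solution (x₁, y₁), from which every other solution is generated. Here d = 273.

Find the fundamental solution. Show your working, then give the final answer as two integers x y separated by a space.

d=273: √d = [16; 1,1,10,1,1,32] (ℓ=6, even), read p_5/q_5
a_0=16:  p_0=16·1+0=16,  q_0=16·0+1=1
a_1=1:  p_1=1·16+1=17,  q_1=1·1+0=1
a_2=1:  p_2=1·17+16=33,  q_2=1·1+1=2
…
a_4=1:  p_4=1·347+33=380,  q_4=1·21+2=23
a_5=1:  p_5=1·380+347=727,  q_5=1·23+21=44
(x₁, y₁) = (727, 44);  727² − 273·44² = 1 ✓

727 44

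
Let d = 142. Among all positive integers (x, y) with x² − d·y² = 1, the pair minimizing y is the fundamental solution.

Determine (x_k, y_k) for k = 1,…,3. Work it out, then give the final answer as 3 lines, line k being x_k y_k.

143 12
40897 3432
11696399 981540

[11; 1,10,1,22] for √142; ℓ=4 ⇒ convergent index 3
i=0: a=11 ⇒ p=11, q=1
…
i=2: a=10 ⇒ p=131, q=11
i=3: a=1 ⇒ p=143, q=12
(x₁, y₁) = (143, 12);  143² − 142·12² = 1 ✓
n=2: (143,12)∘(143,12) = (143·143+142·12·12, 143·12+12·143) = (40897,3432)
n=3: (40897,3432)∘(143,12) = (143·40897+142·12·3432, 143·3432+12·40897) = (11696399,981540)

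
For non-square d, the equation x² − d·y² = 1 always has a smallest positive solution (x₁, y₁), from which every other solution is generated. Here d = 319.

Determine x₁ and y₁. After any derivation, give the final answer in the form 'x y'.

[17; 1,6,5,1,4,…,6,1,34] for √319; ℓ=14 ⇒ convergent index 13
a_0=17:  p_0=17·1+0=17,  q_0=17·0+1=1
a_1=1:  p_1=1·17+1=18,  q_1=1·1+0=1
a_2=6:  p_2=6·18+17=125,  q_2=6·1+1=7
a_3=5:  p_3=5·125+18=643,  q_3=5·7+1=36
…
a_5=4:  p_5=4·768+643=3715,  q_5=4·43+36=208
…
a_7=1:  p_7=1·11913+3715=15628,  q_7=1·667+208=875
a_8=3:  p_8=3·15628+11913=58797,  q_8=3·875+667=3292
a_9=4:  p_9=4·58797+15628=250816,  q_9=4·3292+875=14043
a_10=1:  p_10=1·250816+58797=309613,  q_10=1·14043+3292=17335
a_11=5:  p_11=5·309613+250816=1798881,  q_11=5·17335+14043=100718
a_12=6:  p_12=6·1798881+309613=11102899,  q_12=6·100718+17335=621643
a_13=1:  p_13=1·11102899+1798881=12901780,  q_13=1·621643+100718=722361
→ (12901780, 722361).  Check: 12901780²=166455927168400, 319·722361²=166455927168399, difference 1.

12901780 722361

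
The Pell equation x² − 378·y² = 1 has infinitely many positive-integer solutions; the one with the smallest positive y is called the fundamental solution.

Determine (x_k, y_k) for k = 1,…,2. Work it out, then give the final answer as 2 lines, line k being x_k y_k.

8749 450
153090001 7874100

√378 → a₀=19, period (2,3,1,4,1,3,2,38); ℓ=8 even so k=7
k=0  a_k=19  p_k/q_k = 19/1
…
k=3  a_k=1  p_k/q_k = 175/9
…
k=5  a_k=1  p_k/q_k = 1011/52
k=6  a_k=3  p_k/q_k = 3869/199
k=7  a_k=2  p_k/q_k = 8749/450
(x₁, y₁) = (8749, 450);  8749² − 378·450² = 1 ✓
(x_2, y_2) = (8749·8749 + 378·450·450, 8749·450 + 450·8749) = (153090001, 7874100)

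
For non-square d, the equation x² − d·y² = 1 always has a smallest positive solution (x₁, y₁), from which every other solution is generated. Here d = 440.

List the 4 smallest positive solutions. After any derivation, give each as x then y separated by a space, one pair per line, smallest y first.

21 1
881 42
36981 1763
1552321 74004

d=440: √d = [20; 1,40] (ℓ=2, even), read p_1/q_1
k=0  a_k=20  p_k/q_k = 20/1
k=1  a_k=1  p_k/q_k = 21/1
(x₁, y₁) = (21, 1);  21² − 440·1² = 1 ✓
(21+1√440)^2 = 881 + 42√440
(21+1√440)^3 = 36981 + 1763√440
(21+1√440)^4 = 1552321 + 74004√440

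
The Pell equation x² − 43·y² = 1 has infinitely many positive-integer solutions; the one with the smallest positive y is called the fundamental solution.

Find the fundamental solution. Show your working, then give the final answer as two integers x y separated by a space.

3482 531

√43 → a₀=6, period (1,1,3,1,5,1,3,1,1,12); ℓ=10 even so k=9
a_0=6:  p_0=6·1+0=6,  q_0=6·0+1=1
…
a_3=3:  p_3=3·13+7=46,  q_3=3·2+1=7
…
a_6=1:  p_6=1·341+59=400,  q_6=1·52+9=61
…
a_8=1:  p_8=1·1541+400=1941,  q_8=1·235+61=296
a_9=1:  p_9=1·1941+1541=3482,  q_9=1·296+235=531
→ (3482, 531).  Check: 3482²=12124324, 43·531²=12124323, difference 1.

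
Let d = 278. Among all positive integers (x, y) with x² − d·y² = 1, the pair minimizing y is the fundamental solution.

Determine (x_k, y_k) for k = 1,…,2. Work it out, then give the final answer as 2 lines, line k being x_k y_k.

2501 150
12510001 750300

√278 = [16; 1,2,16,2,1,32, …], period ℓ=6 (even) → k=5
k=0  a_k=16  p_k/q_k = 16/1
…
k=4  a_k=2  p_k/q_k = 1684/101
k=5  a_k=1  p_k/q_k = 2501/150
→ (2501, 150).  Check: 2501²=6255001, 278·150²=6255000, difference 1.
n=2: (2501,150)∘(2501,150) = (2501·2501+278·150·150, 2501·150+150·2501) = (12510001,750300)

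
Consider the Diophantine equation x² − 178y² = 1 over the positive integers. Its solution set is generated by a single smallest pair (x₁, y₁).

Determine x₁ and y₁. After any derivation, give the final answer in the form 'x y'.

d=178: √d = [13; 2,1,12,1,2,26] (ℓ=6, even), read p_5/q_5
k=0  a_k=13  p_k/q_k = 13/1
k=1  a_k=2  p_k/q_k = 27/2
…
k=3  a_k=12  p_k/q_k = 507/38
k=4  a_k=1  p_k/q_k = 547/41
k=5  a_k=2  p_k/q_k = 1601/120
→ (1601, 120).  Check: 1601²=2563201, 178·120²=2563200, difference 1.

1601 120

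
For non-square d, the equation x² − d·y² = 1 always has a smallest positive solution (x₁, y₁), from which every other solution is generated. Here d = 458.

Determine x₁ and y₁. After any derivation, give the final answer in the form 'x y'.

22899 1070

√458 = [21; 2,2,42, …], period ℓ=3 (odd) → k=5
i=0: a=21 ⇒ p=21, q=1
…
i=2: a=2 ⇒ p=107, q=5
…
i=4: a=2 ⇒ p=9181, q=429
i=5: a=2 ⇒ p=22899, q=1070
→ (22899, 1070).  Check: 22899²=524364201, 458·1070²=524364200, difference 1.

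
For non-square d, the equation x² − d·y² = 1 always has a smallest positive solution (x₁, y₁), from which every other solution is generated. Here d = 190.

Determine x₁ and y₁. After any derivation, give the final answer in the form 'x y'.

[13; 1,3,1,1,1,…,3,1,26] for √190; ℓ=14 ⇒ convergent index 13
step 0: (13, 1)  from 13·(1,0) + (0,1)
…
step 5: (193, 14)  from 1·(124,9) + (69,5)
…
step 10: (7085, 514)  from 1·(4149,301) + (2936,213)
…
step 12: (40787, 2959)  from 3·(11234,815) + (7085,514)
step 13: (52021, 3774)  from 1·(40787,2959) + (11234,815)
→ (52021, 3774).  Check: 52021²=2706184441, 190·3774²=2706184440, difference 1.

52021 3774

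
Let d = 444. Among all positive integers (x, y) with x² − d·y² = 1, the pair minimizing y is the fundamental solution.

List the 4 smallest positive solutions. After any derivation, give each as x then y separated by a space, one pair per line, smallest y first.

[21; 14,42] for √444; ℓ=2 ⇒ convergent index 1
step 0: (21, 1)  from 21·(1,0) + (0,1)
step 1: (295, 14)  from 14·(21,1) + (1,0)
fundamental: x₁=295, y₁=14  (since 87025 − 444·196 = 1)
(295+14√444)^2 = 174049 + 8260√444
(295+14√444)^3 = 102688615 + 4873386√444
(295+14√444)^4 = 60586108801 + 2875289480√444

295 14
174049 8260
102688615 4873386
60586108801 2875289480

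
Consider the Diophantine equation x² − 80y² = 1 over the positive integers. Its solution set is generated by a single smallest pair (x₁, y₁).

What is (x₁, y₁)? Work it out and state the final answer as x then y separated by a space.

d=80: √d = [8; 1,16] (ℓ=2, even), read p_1/q_1
i=0: a=8 ⇒ p=8, q=1
i=1: a=1 ⇒ p=9, q=1
→ (9, 1).  Check: 9²=81, 80·1²=80, difference 1.

9 1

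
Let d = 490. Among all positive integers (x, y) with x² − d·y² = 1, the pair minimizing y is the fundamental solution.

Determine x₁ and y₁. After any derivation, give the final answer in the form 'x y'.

1039681 46968

√490 = [22; 7,2,1,4,4,4,1,2,7,44, …], period ℓ=10 (even) → k=9
a_0=22:  p_0=22·1+0=22,  q_0=22·0+1=1
a_1=7:  p_1=7·22+1=155,  q_1=7·1+0=7
a_2=2:  p_2=2·155+22=332,  q_2=2·7+1=15
a_3=1:  p_3=1·332+155=487,  q_3=1·15+7=22
…
a_5=4:  p_5=4·2280+487=9607,  q_5=4·103+22=434
a_6=4:  p_6=4·9607+2280=40708,  q_6=4·434+103=1839
a_7=1:  p_7=1·40708+9607=50315,  q_7=1·1839+434=2273
a_8=2:  p_8=2·50315+40708=141338,  q_8=2·2273+1839=6385
a_9=7:  p_9=7·141338+50315=1039681,  q_9=7·6385+2273=46968
fundamental: x₁=1039681, y₁=46968  (since 1080936581761 − 490·2205993024 = 1)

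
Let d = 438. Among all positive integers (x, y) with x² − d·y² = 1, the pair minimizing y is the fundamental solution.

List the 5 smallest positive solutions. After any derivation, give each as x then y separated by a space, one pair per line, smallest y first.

√438 → a₀=20, period (1,12,1,40); ℓ=4 even so k=3
a_0=20:  p_0=20·1+0=20,  q_0=20·0+1=1
…
a_2=12:  p_2=12·21+20=272,  q_2=12·1+1=13
a_3=1:  p_3=1·272+21=293,  q_3=1·13+1=14
(x₁, y₁) = (293, 14);  293² − 438·14² = 1 ✓
(293+14√438)^2 = 171697 + 8204√438
(293+14√438)^3 = 100614149 + 4807530√438
(293+14√438)^4 = 58959719617 + 2817204376√438
(293+14√438)^5 = 34550295081413 + 1650876956806√438

293 14
171697 8204
100614149 4807530
58959719617 2817204376
34550295081413 1650876956806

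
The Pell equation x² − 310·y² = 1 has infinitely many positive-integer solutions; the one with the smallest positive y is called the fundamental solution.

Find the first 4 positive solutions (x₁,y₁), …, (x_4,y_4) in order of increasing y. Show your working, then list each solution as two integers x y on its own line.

848719 48204
1440647881921 81823301352
2445410459391369679 138889981000287972
4150932639366927117300481 235757131569084991314384

√310 → a₀=17, period (1,1,1,1,5,…,1,1,34); ℓ=16 even so k=15
k=0  a_k=17  p_k/q_k = 17/1
…
k=2  a_k=1  p_k/q_k = 35/2
k=3  a_k=1  p_k/q_k = 53/3
k=4  a_k=1  p_k/q_k = 88/5
…
k=8  a_k=2  p_k/q_k = 5687/323
k=9  a_k=1  p_k/q_k = 7747/440
…
k=13  a_k=1  p_k/q_k = 333702/18953
k=14  a_k=1  p_k/q_k = 515017/29251
k=15  a_k=1  p_k/q_k = 848719/48204
→ (848719, 48204).  Check: 848719²=720323940961, 310·48204²=720323940960, difference 1.
n=2: (848719,48204)∘(848719,48204) = (848719·848719+310·48204·48204, 848719·48204+48204·848719) = (1440647881921,81823301352)
n=3: (1440647881921,81823301352)∘(848719,48204) = (848719·1440647881921+310·48204·81823301352, 848719·81823301352+48204·1440647881921) = (2445410459391369679,138889981000287972)
n=4: (2445410459391369679,138889981000287972)∘(848719,48204) = (848719·2445410459391369679+310·48204·138889981000287972, 848719·138889981000287972+48204·2445410459391369679) = (4150932639366927117300481,235757131569084991314384)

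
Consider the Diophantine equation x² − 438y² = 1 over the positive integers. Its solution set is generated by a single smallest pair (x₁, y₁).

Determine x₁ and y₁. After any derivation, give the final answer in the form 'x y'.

293 14

√438 = [20; 1,12,1,40, …], period ℓ=4 (even) → k=3
i=0: a=20 ⇒ p=20, q=1
i=1: a=1 ⇒ p=21, q=1
i=2: a=12 ⇒ p=272, q=13
i=3: a=1 ⇒ p=293, q=14
→ (293, 14).  Check: 293²=85849, 438·14²=85848, difference 1.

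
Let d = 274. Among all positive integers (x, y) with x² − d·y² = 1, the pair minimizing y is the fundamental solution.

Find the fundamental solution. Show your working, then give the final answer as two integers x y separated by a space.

3959299 239190

√274 = [16; 1,1,4,4,1,1,32, …], period ℓ=7 (odd) → k=13
step 0: (16, 1)  from 16·(1,0) + (0,1)
…
step 2: (33, 2)  from 1·(17,1) + (16,1)
…
step 4: (629, 38)  from 4·(149,9) + (33,2)
step 5: (778, 47)  from 1·(629,38) + (149,9)
step 6: (1407, 85)  from 1·(778,47) + (629,38)
step 7: (45802, 2767)  from 32·(1407,85) + (778,47)
…
step 10: (419253, 25328)  from 4·(93011,5619) + (47209,2852)
…
step 12: (2189276, 132259)  from 1·(1770023,106931) + (419253,25328)
step 13: (3959299, 239190)  from 1·(2189276,132259) + (1770023,106931)
fundamental: x₁=3959299, y₁=239190  (since 15676048571401 − 274·57211856100 = 1)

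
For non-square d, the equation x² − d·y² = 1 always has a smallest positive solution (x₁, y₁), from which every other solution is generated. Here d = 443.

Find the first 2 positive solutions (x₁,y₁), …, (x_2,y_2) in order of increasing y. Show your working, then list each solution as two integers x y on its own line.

√443 = [21; 21,42, …], period ℓ=2 (even) → k=1
a_0=21:  p_0=21·1+0=21,  q_0=21·0+1=1
a_1=21:  p_1=21·21+1=442,  q_1=21·1+0=21
(x₁, y₁) = (442, 21);  442² − 443·21² = 1 ✓
k=2:  x_2 = 442·442+443·21·21 = 390727,  y_2 = 442·21+21·442 = 18564

442 21
390727 18564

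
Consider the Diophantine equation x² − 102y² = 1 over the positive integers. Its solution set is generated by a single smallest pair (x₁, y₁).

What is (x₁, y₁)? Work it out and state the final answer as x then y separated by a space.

√102 = [10; 10,20, …], period ℓ=2 (even) → k=1
k=0  a_k=10  p_k/q_k = 10/1
k=1  a_k=10  p_k/q_k = 101/10
(x₁, y₁) = (101, 10);  101² − 102·10² = 1 ✓

101 10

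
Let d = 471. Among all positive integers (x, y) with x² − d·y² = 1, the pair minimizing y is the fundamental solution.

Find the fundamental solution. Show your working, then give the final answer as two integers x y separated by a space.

d=471: √d = [21; 1,2,2,1,3,…,2,1,42] (ℓ=14, even), read p_13/q_13
a_0=21:  p_0=21·1+0=21,  q_0=21·0+1=1
a_1=1:  p_1=1·21+1=22,  q_1=1·1+0=1
a_2=2:  p_2=2·22+21=65,  q_2=2·1+1=3
a_3=2:  p_3=2·65+22=152,  q_3=2·3+1=7
a_4=1:  p_4=1·152+65=217,  q_4=1·7+3=10
…
a_6=4:  p_6=4·803+217=3429,  q_6=4·37+10=158
…
a_9=3:  p_9=3·198665+48809=644804,  q_9=3·9154+2249=29711
…
a_11=2:  p_11=2·843469+644804=2331742,  q_11=2·38865+29711=107441
a_12=2:  p_12=2·2331742+843469=5506953,  q_12=2·107441+38865=253747
a_13=1:  p_13=1·5506953+2331742=7838695,  q_13=1·253747+107441=361188
fundamental: x₁=7838695, y₁=361188  (since 61445139303025 − 471·130456771344 = 1)

7838695 361188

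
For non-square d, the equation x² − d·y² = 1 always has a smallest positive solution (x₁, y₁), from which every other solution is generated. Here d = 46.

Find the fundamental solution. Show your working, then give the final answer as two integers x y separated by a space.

d=46: √d = [6; 1,3,1,1,2,6,2,1,1,3,1,12] (ℓ=12, even), read p_11/q_11
i=0: a=6 ⇒ p=6, q=1
…
i=4: a=1 ⇒ p=61, q=9
…
i=7: a=2 ⇒ p=2150, q=317
i=8: a=1 ⇒ p=3147, q=464
…
i=10: a=3 ⇒ p=19038, q=2807
i=11: a=1 ⇒ p=24335, q=3588
(x₁, y₁) = (24335, 3588);  24335² − 46·3588² = 1 ✓

24335 3588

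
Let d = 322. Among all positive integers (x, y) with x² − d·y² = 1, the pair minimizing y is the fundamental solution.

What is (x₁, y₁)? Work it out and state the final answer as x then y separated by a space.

d=322: √d = [17; 1,16,1,34] (ℓ=4, even), read p_3/q_3
a_0=17:  p_0=17·1+0=17,  q_0=17·0+1=1
a_1=1:  p_1=1·17+1=18,  q_1=1·1+0=1
a_2=16:  p_2=16·18+17=305,  q_2=16·1+1=17
a_3=1:  p_3=1·305+18=323,  q_3=1·17+1=18
fundamental: x₁=323, y₁=18  (since 104329 − 322·324 = 1)

323 18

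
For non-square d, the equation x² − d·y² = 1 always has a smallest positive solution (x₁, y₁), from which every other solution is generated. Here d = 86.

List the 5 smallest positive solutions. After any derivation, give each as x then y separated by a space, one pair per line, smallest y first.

d=86: √d = [9; 3,1,1,1,8,1,1,1,3,18] (ℓ=10, even), read p_9/q_9
a_0=9:  p_0=9·1+0=9,  q_0=9·0+1=1
…
a_3=1:  p_3=1·37+28=65,  q_3=1·4+3=7
a_4=1:  p_4=1·65+37=102,  q_4=1·7+4=11
…
a_6=1:  p_6=1·881+102=983,  q_6=1·95+11=106
a_7=1:  p_7=1·983+881=1864,  q_7=1·106+95=201
a_8=1:  p_8=1·1864+983=2847,  q_8=1·201+106=307
a_9=3:  p_9=3·2847+1864=10405,  q_9=3·307+201=1122
fundamental: x₁=10405, y₁=1122  (since 108264025 − 86·1258884 = 1)
k=2:  x_2 = 10405·10405+86·1122·1122 = 216528049,  y_2 = 10405·1122+1122·10405 = 23348820
k=3:  x_3 = 10405·216528049+86·1122·23348820 = 4505948689285,  y_3 = 10405·23348820+1122·216528049 = 485888943078
k=4:  x_4 = 10405·4505948689285+86·1122·485888943078 = 93768792007492801,  y_4 = 10405·485888943078+1122·4505948689285 = 10111348882104360
k=5:  x_5 = 10405·93768792007492801+86·1122·10111348882104360 = 1951328557169976499525,  y_5 = 10405·10111348882104360+1122·93768792007492801 = 210417169750702788522

10405 1122
216528049 23348820
4505948689285 485888943078
93768792007492801 10111348882104360
1951328557169976499525 210417169750702788522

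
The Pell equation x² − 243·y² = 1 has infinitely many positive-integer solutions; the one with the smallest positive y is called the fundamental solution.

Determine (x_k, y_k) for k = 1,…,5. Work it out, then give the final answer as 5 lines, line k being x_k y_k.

√243 → a₀=15, period (1,1,2,3,15,3,2,1,1,30); ℓ=10 even so k=9
step 0: (15, 1)  from 15·(1,0) + (0,1)
…
step 4: (265, 17)  from 3·(78,5) + (31,2)
…
step 7: (28901, 1854)  from 2·(12424,797) + (4053,260)
step 8: (41325, 2651)  from 1·(28901,1854) + (12424,797)
step 9: (70226, 4505)  from 1·(41325,2651) + (28901,1854)
(x₁, y₁) = (70226, 4505);  70226² − 243·4505² = 1 ✓
k=2:  x_2 = 70226·70226+243·4505·4505 = 9863382151,  y_2 = 70226·4505+4505·70226 = 632736260
k=3:  x_3 = 70226·9863382151+243·4505·632736260 = 1385331749802026,  y_3 = 70226·632736260+4505·9863382151 = 88869073185015
k=4:  x_4 = 70226·1385331749802026+243·4505·88869073185015 = 194572614913330773601,  y_4 = 70226·88869073185015+4505·1385331749802026 = 12481839066348990520
k=5:  x_5 = 70226·194572614913330773601+243·4505·12481839066348990520 = 27328112908421802064005626,  y_5 = 70226·12481839066348990520+4505·194572614913330773601 = 1753099260457979343330025

70226 4505
9863382151 632736260
1385331749802026 88869073185015
194572614913330773601 12481839066348990520
27328112908421802064005626 1753099260457979343330025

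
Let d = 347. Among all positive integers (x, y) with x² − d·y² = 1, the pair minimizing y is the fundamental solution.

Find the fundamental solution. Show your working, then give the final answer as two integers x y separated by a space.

641602 34443

√347 → a₀=18, period (1,1,1,2,4,…,1,1,36); ℓ=14 even so k=13
a_0=18:  p_0=18·1+0=18,  q_0=18·0+1=1
…
a_3=1:  p_3=1·37+19=56,  q_3=1·2+1=3
a_4=2:  p_4=2·56+37=149,  q_4=2·3+2=8
a_5=4:  p_5=4·149+56=652,  q_5=4·8+3=35
…
a_8=1:  p_8=1·14269+801=15070,  q_8=1·766+43=809
a_9=4:  p_9=4·15070+14269=74549,  q_9=4·809+766=4002
…
a_12=1:  p_12=1·238717+164168=402885,  q_12=1·12815+8813=21628
a_13=1:  p_13=1·402885+238717=641602,  q_13=1·21628+12815=34443
(x₁, y₁) = (641602, 34443);  641602² − 347·34443² = 1 ✓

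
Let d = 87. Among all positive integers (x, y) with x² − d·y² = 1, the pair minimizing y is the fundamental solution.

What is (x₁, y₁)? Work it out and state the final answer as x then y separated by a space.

28 3

[9; 3,18] for √87; ℓ=2 ⇒ convergent index 1
i=0: a=9 ⇒ p=9, q=1
i=1: a=3 ⇒ p=28, q=3
(x₁, y₁) = (28, 3);  28² − 87·3² = 1 ✓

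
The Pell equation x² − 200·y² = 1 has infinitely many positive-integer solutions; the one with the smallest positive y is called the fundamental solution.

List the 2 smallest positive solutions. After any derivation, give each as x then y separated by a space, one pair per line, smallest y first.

√200 → a₀=14, period (7,28); ℓ=2 even so k=1
step 0: (14, 1)  from 14·(1,0) + (0,1)
step 1: (99, 7)  from 7·(14,1) + (1,0)
→ (99, 7).  Check: 99²=9801, 200·7²=9800, difference 1.
k=2:  x_2 = 99·99+200·7·7 = 19601,  y_2 = 99·7+7·99 = 1386

99 7
19601 1386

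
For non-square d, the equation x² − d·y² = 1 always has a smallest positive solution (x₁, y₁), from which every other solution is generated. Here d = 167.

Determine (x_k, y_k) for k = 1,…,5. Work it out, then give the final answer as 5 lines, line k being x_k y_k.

168 13
56447 4368
18966024 1467635
6372527617 493120992
2141150313288 165687185677

√167 → a₀=12, period (1,11,1,24); ℓ=4 even so k=3
i=0: a=12 ⇒ p=12, q=1
…
i=2: a=11 ⇒ p=155, q=12
i=3: a=1 ⇒ p=168, q=13
→ (168, 13).  Check: 168²=28224, 167·13²=28223, difference 1.
n=2: (168,13)∘(168,13) = (168·168+167·13·13, 168·13+13·168) = (56447,4368)
n=3: (56447,4368)∘(168,13) = (168·56447+167·13·4368, 168·4368+13·56447) = (18966024,1467635)
n=4: (18966024,1467635)∘(168,13) = (168·18966024+167·13·1467635, 168·1467635+13·18966024) = (6372527617,493120992)
n=5: (6372527617,493120992)∘(168,13) = (168·6372527617+167·13·493120992, 168·493120992+13·6372527617) = (2141150313288,165687185677)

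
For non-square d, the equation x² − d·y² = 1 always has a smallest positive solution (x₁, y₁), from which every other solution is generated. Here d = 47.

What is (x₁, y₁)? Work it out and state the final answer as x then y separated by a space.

√47 = [6; 1,5,1,12, …], period ℓ=4 (even) → k=3
step 0: (6, 1)  from 6·(1,0) + (0,1)
…
step 2: (41, 6)  from 5·(7,1) + (6,1)
step 3: (48, 7)  from 1·(41,6) + (7,1)
(x₁, y₁) = (48, 7);  48² − 47·7² = 1 ✓

48 7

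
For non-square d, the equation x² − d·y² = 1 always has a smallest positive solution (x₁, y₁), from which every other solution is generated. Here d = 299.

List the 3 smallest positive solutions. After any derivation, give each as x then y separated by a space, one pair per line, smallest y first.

415 24
344449 19920
285892255 16533576

√299 = [17; 3,2,3,34, …], period ℓ=4 (even) → k=3
i=0: a=17 ⇒ p=17, q=1
i=1: a=3 ⇒ p=52, q=3
i=2: a=2 ⇒ p=121, q=7
i=3: a=3 ⇒ p=415, q=24
fundamental: x₁=415, y₁=24  (since 172225 − 299·576 = 1)
k=2:  x_2 = 415·415+299·24·24 = 344449,  y_2 = 415·24+24·415 = 19920
k=3:  x_3 = 415·344449+299·24·19920 = 285892255,  y_3 = 415·19920+24·344449 = 16533576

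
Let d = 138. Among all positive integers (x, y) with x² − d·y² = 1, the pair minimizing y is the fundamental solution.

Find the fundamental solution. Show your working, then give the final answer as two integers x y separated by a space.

47 4

√138 → a₀=11, period (1,2,1,22); ℓ=4 even so k=3
a_0=11:  p_0=11·1+0=11,  q_0=11·0+1=1
a_1=1:  p_1=1·11+1=12,  q_1=1·1+0=1
a_2=2:  p_2=2·12+11=35,  q_2=2·1+1=3
a_3=1:  p_3=1·35+12=47,  q_3=1·3+1=4
(x₁, y₁) = (47, 4);  47² − 138·4² = 1 ✓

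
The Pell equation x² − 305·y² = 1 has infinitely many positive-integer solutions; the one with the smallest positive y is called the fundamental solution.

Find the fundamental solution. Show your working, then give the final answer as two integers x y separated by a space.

489 28

√305 = [17; 2,6,2,34, …], period ℓ=4 (even) → k=3
step 0: (17, 1)  from 17·(1,0) + (0,1)
step 1: (35, 2)  from 2·(17,1) + (1,0)
step 2: (227, 13)  from 6·(35,2) + (17,1)
step 3: (489, 28)  from 2·(227,13) + (35,2)
fundamental: x₁=489, y₁=28  (since 239121 − 305·784 = 1)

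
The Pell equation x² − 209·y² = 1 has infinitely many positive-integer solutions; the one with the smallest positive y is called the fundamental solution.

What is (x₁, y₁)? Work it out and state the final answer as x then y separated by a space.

√209 = [14; 2,5,3,2,3,5,2,28, …], period ℓ=8 (even) → k=7
a_0=14:  p_0=14·1+0=14,  q_0=14·0+1=1
…
a_3=3:  p_3=3·159+29=506,  q_3=3·11+2=35
…
a_6=5:  p_6=5·4019+1171=21266,  q_6=5·278+81=1471
a_7=2:  p_7=2·21266+4019=46551,  q_7=2·1471+278=3220
fundamental: x₁=46551, y₁=3220  (since 2166995601 − 209·10368400 = 1)

46551 3220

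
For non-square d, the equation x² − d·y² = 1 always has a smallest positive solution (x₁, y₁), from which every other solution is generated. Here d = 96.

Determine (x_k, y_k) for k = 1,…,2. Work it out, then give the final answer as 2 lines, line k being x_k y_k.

√96 = [9; 1,3,1,18, …], period ℓ=4 (even) → k=3
step 0: (9, 1)  from 9·(1,0) + (0,1)
step 1: (10, 1)  from 1·(9,1) + (1,0)
step 2: (39, 4)  from 3·(10,1) + (9,1)
step 3: (49, 5)  from 1·(39,4) + (10,1)
fundamental: x₁=49, y₁=5  (since 2401 − 96·25 = 1)
n=2: (49,5)∘(49,5) = (49·49+96·5·5, 49·5+5·49) = (4801,490)

49 5
4801 490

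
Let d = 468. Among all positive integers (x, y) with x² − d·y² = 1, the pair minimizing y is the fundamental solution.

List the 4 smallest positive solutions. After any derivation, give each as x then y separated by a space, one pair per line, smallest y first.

649 30
842401 38940
1093435849 50544090
1419278889601 65606189880

√468 = [21; 1,1,1,2,1,1,1,42, …], period ℓ=8 (even) → k=7
a_0=21:  p_0=21·1+0=21,  q_0=21·0+1=1
a_1=1:  p_1=1·21+1=22,  q_1=1·1+0=1
…
a_3=1:  p_3=1·43+22=65,  q_3=1·2+1=3
a_4=2:  p_4=2·65+43=173,  q_4=2·3+2=8
a_5=1:  p_5=1·173+65=238,  q_5=1·8+3=11
a_6=1:  p_6=1·238+173=411,  q_6=1·11+8=19
a_7=1:  p_7=1·411+238=649,  q_7=1·19+11=30
→ (649, 30).  Check: 649²=421201, 468·30²=421200, difference 1.
(649+30√468)^2 = 842401 + 38940√468
(649+30√468)^3 = 1093435849 + 50544090√468
(649+30√468)^4 = 1419278889601 + 65606189880√468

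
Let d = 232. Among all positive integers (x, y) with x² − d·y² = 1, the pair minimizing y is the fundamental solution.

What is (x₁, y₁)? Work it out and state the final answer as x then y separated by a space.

19603 1287

√232 = [15; 4,3,7,3,4,30, …], period ℓ=6 (even) → k=5
a_0=15:  p_0=15·1+0=15,  q_0=15·0+1=1
a_1=4:  p_1=4·15+1=61,  q_1=4·1+0=4
…
a_3=7:  p_3=7·198+61=1447,  q_3=7·13+4=95
a_4=3:  p_4=3·1447+198=4539,  q_4=3·95+13=298
a_5=4:  p_5=4·4539+1447=19603,  q_5=4·298+95=1287
fundamental: x₁=19603, y₁=1287  (since 384277609 − 232·1656369 = 1)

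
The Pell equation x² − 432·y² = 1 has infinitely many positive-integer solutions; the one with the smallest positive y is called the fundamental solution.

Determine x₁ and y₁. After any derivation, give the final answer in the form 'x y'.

1351 65

[20; 1,3,1,1,1,3,1,40] for √432; ℓ=8 ⇒ convergent index 7
step 0: (20, 1)  from 20·(1,0) + (0,1)
…
step 6: (1060, 51)  from 3·(291,14) + (187,9)
step 7: (1351, 65)  from 1·(1060,51) + (291,14)
(x₁, y₁) = (1351, 65);  1351² − 432·65² = 1 ✓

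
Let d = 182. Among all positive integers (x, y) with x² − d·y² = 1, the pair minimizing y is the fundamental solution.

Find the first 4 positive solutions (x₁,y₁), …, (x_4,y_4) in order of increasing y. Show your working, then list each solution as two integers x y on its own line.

[13; 2,26] for √182; ℓ=2 ⇒ convergent index 1
i=0: a=13 ⇒ p=13, q=1
i=1: a=2 ⇒ p=27, q=2
(x₁, y₁) = (27, 2);  27² − 182·2² = 1 ✓
n=2: (27,2)∘(27,2) = (27·27+182·2·2, 27·2+2·27) = (1457,108)
n=3: (1457,108)∘(27,2) = (27·1457+182·2·108, 27·108+2·1457) = (78651,5830)
n=4: (78651,5830)∘(27,2) = (27·78651+182·2·5830, 27·5830+2·78651) = (4245697,314712)

27 2
1457 108
78651 5830
4245697 314712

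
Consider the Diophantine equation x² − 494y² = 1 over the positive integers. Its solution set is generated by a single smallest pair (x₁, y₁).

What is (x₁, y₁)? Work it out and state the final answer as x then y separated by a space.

√494 → a₀=22, period (4,2,2,1,2,1,2,2,4,44); ℓ=10 even so k=9
k=0  a_k=22  p_k/q_k = 22/1
k=1  a_k=4  p_k/q_k = 89/4
k=2  a_k=2  p_k/q_k = 200/9
k=3  a_k=2  p_k/q_k = 489/22
k=4  a_k=1  p_k/q_k = 689/31
…
k=6  a_k=1  p_k/q_k = 2556/115
k=7  a_k=2  p_k/q_k = 6979/314
k=8  a_k=2  p_k/q_k = 16514/743
k=9  a_k=4  p_k/q_k = 73035/3286
(x₁, y₁) = (73035, 3286);  73035² − 494·3286² = 1 ✓

73035 3286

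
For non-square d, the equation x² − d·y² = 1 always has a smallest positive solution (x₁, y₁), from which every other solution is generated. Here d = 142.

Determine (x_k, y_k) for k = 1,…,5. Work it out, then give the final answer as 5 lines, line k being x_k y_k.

143 12
40897 3432
11696399 981540
3345129217 280717008
956695259663 80284082748

√142 = [11; 1,10,1,22, …], period ℓ=4 (even) → k=3
k=0  a_k=11  p_k/q_k = 11/1
k=1  a_k=1  p_k/q_k = 12/1
k=2  a_k=10  p_k/q_k = 131/11
k=3  a_k=1  p_k/q_k = 143/12
fundamental: x₁=143, y₁=12  (since 20449 − 142·144 = 1)
(x_2, y_2) = (143·143 + 142·12·12, 143·12 + 12·143) = (40897, 3432)
(x_3, y_3) = (143·40897 + 142·12·3432, 143·3432 + 12·40897) = (11696399, 981540)
(x_4, y_4) = (143·11696399 + 142·12·981540, 143·981540 + 12·11696399) = (3345129217, 280717008)
(x_5, y_5) = (143·3345129217 + 142·12·280717008, 143·280717008 + 12·3345129217) = (956695259663, 80284082748)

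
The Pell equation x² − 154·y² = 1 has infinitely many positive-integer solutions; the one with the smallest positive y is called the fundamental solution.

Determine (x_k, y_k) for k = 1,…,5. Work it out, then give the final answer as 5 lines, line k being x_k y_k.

√154 → a₀=12, period (2,2,3,1,2,1,3,2,2,24); ℓ=10 even so k=9
k=0  a_k=12  p_k/q_k = 12/1
k=1  a_k=2  p_k/q_k = 25/2
k=2  a_k=2  p_k/q_k = 62/5
…
k=4  a_k=1  p_k/q_k = 273/22
k=5  a_k=2  p_k/q_k = 757/61
k=6  a_k=1  p_k/q_k = 1030/83
…
k=8  a_k=2  p_k/q_k = 8724/703
k=9  a_k=2  p_k/q_k = 21295/1716
(x₁, y₁) = (21295, 1716);  21295² − 154·1716² = 1 ✓
n=2: (21295,1716)∘(21295,1716) = (21295·21295+154·1716·1716, 21295·1716+1716·21295) = (906954049,73084440)
n=3: (906954049,73084440)∘(21295,1716) = (21295·906954049+154·1716·73084440, 21295·73084440+1716·906954049) = (38627172925615,3112666297884)
n=4: (38627172925615,3112666297884)∘(21295,1716) = (21295·38627172925615+154·1716·3112666297884, 21295·3112666297884+1716·38627172925615) = (1645131293994988801,132568457553795120)
n=5: (1645131293994988801,132568457553795120)∘(21295,1716) = (21295·1645131293994988801+154·1716·132568457553795120, 21295·132568457553795120+1716·1645131293994988801) = (70066141772619400108975,5646090604103467862916)

21295 1716
906954049 73084440
38627172925615 3112666297884
1645131293994988801 132568457553795120
70066141772619400108975 5646090604103467862916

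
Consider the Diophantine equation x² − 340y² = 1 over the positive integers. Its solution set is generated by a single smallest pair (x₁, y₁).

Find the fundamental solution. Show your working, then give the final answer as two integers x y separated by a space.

[18; 2,3,1,1,1,…,3,2,36] for √340; ℓ=14 ⇒ convergent index 13
step 0: (18, 1)  from 18·(1,0) + (0,1)
step 1: (37, 2)  from 2·(18,1) + (1,0)
step 2: (129, 7)  from 3·(37,2) + (18,1)
…
step 4: (295, 16)  from 1·(166,9) + (129,7)
step 5: (461, 25)  from 1·(295,16) + (166,9)
step 6: (756, 41)  from 1·(461,25) + (295,16)
step 7: (6509, 353)  from 8·(756,41) + (461,25)
step 8: (7265, 394)  from 1·(6509,353) + (756,41)
…
step 11: (34813, 1888)  from 1·(21039,1141) + (13774,747)
step 12: (125478, 6805)  from 3·(34813,1888) + (21039,1141)
step 13: (285769, 15498)  from 2·(125478,6805) + (34813,1888)
(x₁, y₁) = (285769, 15498);  285769² − 340·15498² = 1 ✓

285769 15498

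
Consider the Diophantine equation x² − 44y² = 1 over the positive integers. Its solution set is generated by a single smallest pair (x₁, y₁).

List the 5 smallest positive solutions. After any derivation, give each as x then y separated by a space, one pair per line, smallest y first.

199 30
79201 11940
31521799 4752090
12545596801 1891319880
4993116004999 752740560150

√44 = [6; 1,1,1,2,1,1,1,12, …], period ℓ=8 (even) → k=7
step 0: (6, 1)  from 6·(1,0) + (0,1)
…
step 6: (126, 19)  from 1·(73,11) + (53,8)
step 7: (199, 30)  from 1·(126,19) + (73,11)
fundamental: x₁=199, y₁=30  (since 39601 − 44·900 = 1)
(x_2, y_2) = (199·199 + 44·30·30, 199·30 + 30·199) = (79201, 11940)
(x_3, y_3) = (199·79201 + 44·30·11940, 199·11940 + 30·79201) = (31521799, 4752090)
(x_4, y_4) = (199·31521799 + 44·30·4752090, 199·4752090 + 30·31521799) = (12545596801, 1891319880)
(x_5, y_5) = (199·12545596801 + 44·30·1891319880, 199·1891319880 + 30·12545596801) = (4993116004999, 752740560150)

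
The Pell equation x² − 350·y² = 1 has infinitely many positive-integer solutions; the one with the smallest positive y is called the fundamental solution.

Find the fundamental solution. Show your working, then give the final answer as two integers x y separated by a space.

449 24

d=350: √d = [18; 1,2,2,2,1,36] (ℓ=6, even), read p_5/q_5
step 0: (18, 1)  from 18·(1,0) + (0,1)
…
step 4: (318, 17)  from 2·(131,7) + (56,3)
step 5: (449, 24)  from 1·(318,17) + (131,7)
fundamental: x₁=449, y₁=24  (since 201601 − 350·576 = 1)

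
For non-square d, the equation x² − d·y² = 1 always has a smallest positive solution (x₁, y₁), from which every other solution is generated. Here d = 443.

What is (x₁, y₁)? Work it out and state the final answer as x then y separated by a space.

√443 → a₀=21, period (21,42); ℓ=2 even so k=1
step 0: (21, 1)  from 21·(1,0) + (0,1)
step 1: (442, 21)  from 21·(21,1) + (1,0)
→ (442, 21).  Check: 442²=195364, 443·21²=195363, difference 1.

442 21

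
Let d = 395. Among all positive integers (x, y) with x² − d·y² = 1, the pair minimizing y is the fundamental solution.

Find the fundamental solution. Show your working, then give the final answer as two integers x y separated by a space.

√395 → a₀=19, period (1,6,1,38); ℓ=4 even so k=3
a_0=19:  p_0=19·1+0=19,  q_0=19·0+1=1
…
a_2=6:  p_2=6·20+19=139,  q_2=6·1+1=7
a_3=1:  p_3=1·139+20=159,  q_3=1·7+1=8
→ (159, 8).  Check: 159²=25281, 395·8²=25280, difference 1.

159 8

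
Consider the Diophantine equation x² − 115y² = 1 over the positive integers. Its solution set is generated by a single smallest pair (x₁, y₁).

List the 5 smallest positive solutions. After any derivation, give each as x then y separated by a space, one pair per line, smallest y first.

d=115: √d = [10; 1,2,1,1,1,1,1,2,1,20] (ℓ=10, even), read p_9/q_9
a_0=10:  p_0=10·1+0=10,  q_0=10·0+1=1
…
a_2=2:  p_2=2·11+10=32,  q_2=2·1+1=3
a_3=1:  p_3=1·32+11=43,  q_3=1·3+1=4
…
a_5=1:  p_5=1·75+43=118,  q_5=1·7+4=11
…
a_7=1:  p_7=1·193+118=311,  q_7=1·18+11=29
a_8=2:  p_8=2·311+193=815,  q_8=2·29+18=76
a_9=1:  p_9=1·815+311=1126,  q_9=1·76+29=105
(x₁, y₁) = (1126, 105);  1126² − 115·105² = 1 ✓
(1126+105√115)^2 = 2535751 + 236460√115
(1126+105√115)^3 = 5710510126 + 532507815√115
(1126+105√115)^4 = 12860066268001 + 1199207362920√115
(1126+105√115)^5 = 28960863525028126 + 2700614448788025√115

1126 105
2535751 236460
5710510126 532507815
12860066268001 1199207362920
28960863525028126 2700614448788025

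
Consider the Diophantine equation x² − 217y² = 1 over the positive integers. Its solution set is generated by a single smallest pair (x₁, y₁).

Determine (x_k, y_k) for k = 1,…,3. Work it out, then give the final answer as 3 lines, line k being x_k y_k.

√217 = [14; 1,2,1,2,1,…,2,1,28, …], period ℓ=16 (even) → k=15
k=0  a_k=14  p_k/q_k = 14/1
k=1  a_k=1  p_k/q_k = 15/1
…
k=3  a_k=1  p_k/q_k = 59/4
k=4  a_k=2  p_k/q_k = 162/11
…
k=6  a_k=1  p_k/q_k = 383/26
…
k=8  a_k=4  p_k/q_k = 15055/1022
…
k=10  a_k=1  p_k/q_k = 154218/10469
…
k=13  a_k=1  p_k/q_k = 1034361/70217
k=14  a_k=2  p_k/q_k = 2809702/190735
k=15  a_k=1  p_k/q_k = 3844063/260952
(x₁, y₁) = (3844063, 260952);  3844063² − 217·260952² = 1 ✓
n=2: (3844063,260952)∘(3844063,260952) = (3844063·3844063+217·260952·260952, 3844063·260952+260952·3844063) = (29553640695937,2006231855952)
n=3: (29553640695937,2006231855952)∘(3844063,260952) = (3844063·29553640695937+217·260952·2006231855952, 3844063·2006231855952+260952·29553640695937) = (227212113429087499999,15424163293772565000)

3844063 260952
29553640695937 2006231855952
227212113429087499999 15424163293772565000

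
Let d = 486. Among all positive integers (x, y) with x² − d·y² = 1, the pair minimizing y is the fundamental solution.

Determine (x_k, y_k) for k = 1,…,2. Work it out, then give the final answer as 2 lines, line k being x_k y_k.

[22; 22,44] for √486; ℓ=2 ⇒ convergent index 1
i=0: a=22 ⇒ p=22, q=1
i=1: a=22 ⇒ p=485, q=22
fundamental: x₁=485, y₁=22  (since 235225 − 486·484 = 1)
(485+22√486)^2 = 470449 + 21340√486

485 22
470449 21340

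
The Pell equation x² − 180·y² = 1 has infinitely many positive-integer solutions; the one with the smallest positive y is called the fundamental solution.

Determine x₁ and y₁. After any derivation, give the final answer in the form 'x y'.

√180 = [13; 2,2,2,26, …], period ℓ=4 (even) → k=3
a_0=13:  p_0=13·1+0=13,  q_0=13·0+1=1
a_1=2:  p_1=2·13+1=27,  q_1=2·1+0=2
a_2=2:  p_2=2·27+13=67,  q_2=2·2+1=5
a_3=2:  p_3=2·67+27=161,  q_3=2·5+2=12
(x₁, y₁) = (161, 12);  161² − 180·12² = 1 ✓

161 12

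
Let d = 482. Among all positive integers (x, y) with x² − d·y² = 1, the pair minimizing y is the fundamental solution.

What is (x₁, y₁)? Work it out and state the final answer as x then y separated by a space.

483 22

[21; 1,20,1,42] for √482; ℓ=4 ⇒ convergent index 3
i=0: a=21 ⇒ p=21, q=1
i=1: a=1 ⇒ p=22, q=1
i=2: a=20 ⇒ p=461, q=21
i=3: a=1 ⇒ p=483, q=22
fundamental: x₁=483, y₁=22  (since 233289 − 482·484 = 1)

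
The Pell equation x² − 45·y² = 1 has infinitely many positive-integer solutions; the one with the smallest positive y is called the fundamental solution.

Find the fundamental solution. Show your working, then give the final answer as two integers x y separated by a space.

[6; 1,2,2,2,1,12] for √45; ℓ=6 ⇒ convergent index 5
a_0=6:  p_0=6·1+0=6,  q_0=6·0+1=1
a_1=1:  p_1=1·6+1=7,  q_1=1·1+0=1
…
a_4=2:  p_4=2·47+20=114,  q_4=2·7+3=17
a_5=1:  p_5=1·114+47=161,  q_5=1·17+7=24
fundamental: x₁=161, y₁=24  (since 25921 − 45·576 = 1)

161 24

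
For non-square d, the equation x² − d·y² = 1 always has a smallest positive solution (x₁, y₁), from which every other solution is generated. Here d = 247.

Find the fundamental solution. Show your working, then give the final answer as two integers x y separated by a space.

√247 = [15; 1,2,1,1,9,1,9,1,1,2,1,30, …], period ℓ=12 (even) → k=11
step 0: (15, 1)  from 15·(1,0) + (0,1)
step 1: (16, 1)  from 1·(15,1) + (1,0)
step 2: (47, 3)  from 2·(16,1) + (15,1)
…
step 4: (110, 7)  from 1·(63,4) + (47,3)
step 5: (1053, 67)  from 9·(110,7) + (63,4)
step 6: (1163, 74)  from 1·(1053,67) + (110,7)
step 7: (11520, 733)  from 9·(1163,74) + (1053,67)
step 8: (12683, 807)  from 1·(11520,733) + (1163,74)
step 9: (24203, 1540)  from 1·(12683,807) + (11520,733)
step 10: (61089, 3887)  from 2·(24203,1540) + (12683,807)
step 11: (85292, 5427)  from 1·(61089,3887) + (24203,1540)
→ (85292, 5427).  Check: 85292²=7274725264, 247·5427²=7274725263, difference 1.

85292 5427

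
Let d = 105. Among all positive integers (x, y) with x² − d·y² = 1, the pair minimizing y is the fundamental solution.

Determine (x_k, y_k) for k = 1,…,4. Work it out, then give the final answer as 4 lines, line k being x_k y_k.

[10; 4,20] for √105; ℓ=2 ⇒ convergent index 1
step 0: (10, 1)  from 10·(1,0) + (0,1)
step 1: (41, 4)  from 4·(10,1) + (1,0)
→ (41, 4).  Check: 41²=1681, 105·4²=1680, difference 1.
(41+4√105)^2 = 3361 + 328√105
(41+4√105)^3 = 275561 + 26892√105
(41+4√105)^4 = 22592641 + 2204816√105

41 4
3361 328
275561 26892
22592641 2204816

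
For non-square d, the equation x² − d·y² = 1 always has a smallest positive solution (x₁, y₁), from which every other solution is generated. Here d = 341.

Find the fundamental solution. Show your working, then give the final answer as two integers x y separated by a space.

[18; 2,6,1,8,2,…,6,2,36] for √341; ℓ=14 ⇒ convergent index 13
k=0  a_k=18  p_k/q_k = 18/1
…
k=2  a_k=6  p_k/q_k = 240/13
…
k=5  a_k=2  p_k/q_k = 5189/281
…
k=8  a_k=1  p_k/q_k = 28124/1523
k=9  a_k=2  p_k/q_k = 76727/4155
…
k=12  a_k=6  p_k/q_k = 4953942/268271
k=13  a_k=2  p_k/q_k = 10626551/575460
→ (10626551, 575460).  Check: 10626551²=112923586155601, 341·575460²=112923586155600, difference 1.

10626551 575460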